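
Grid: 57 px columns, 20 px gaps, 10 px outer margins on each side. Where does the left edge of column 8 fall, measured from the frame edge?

Column 8 starts at margin + 7·(column + gutter) = 10 + 7·77 = 549 px.

549 px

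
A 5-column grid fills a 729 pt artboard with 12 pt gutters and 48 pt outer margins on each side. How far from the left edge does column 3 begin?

306 pt

Content = 729 − 2·48 = 633 pt.
5c + 4·12 = 633 → 5c = 585 → c = 117 pt.
Each column+gutter stride is 129 pt; 2 of them past the 48 pt margin is 48 + 258 = 306 pt.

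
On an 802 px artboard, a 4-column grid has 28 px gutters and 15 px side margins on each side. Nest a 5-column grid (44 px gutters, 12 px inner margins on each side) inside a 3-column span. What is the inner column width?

Outer content = 802 − 2·15 = 772 px.
772 − 3·28 = 688; ÷4 gives c = 172 px.
3 columns plus 2 gutters: 516 + 56 = 572 px.
Inner content = 572 − 2·12 = 548 px.
5d + 4·44 = 548 → 5d = 372 → d = 74.4 px.

74.4 px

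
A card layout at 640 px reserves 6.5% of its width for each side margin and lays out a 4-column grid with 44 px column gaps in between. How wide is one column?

640 × (1 − 2·6.5%) = 640 × 87% = 556.8 px for the columns.
556.8 − 3·44 = 424.8; ÷4 gives c = 106.2 px.

106.2 px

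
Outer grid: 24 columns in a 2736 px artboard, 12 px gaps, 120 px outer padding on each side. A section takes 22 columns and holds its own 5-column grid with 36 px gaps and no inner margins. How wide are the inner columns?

428.6 px

Inside the margins: 2736 − 240 = 2496 px.
Subtracting 23 gaps of 12 leaves 2220 for 24 columns, so c = 92.5 px.
22 columns plus 21 gaps: 2035 + 252 = 2287 px.
Subtracting 4 gaps of 36 leaves 2143 for 5 columns, so d = 428.6 px.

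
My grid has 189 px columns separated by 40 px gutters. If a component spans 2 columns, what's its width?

418 px

Span of 2: 2·189 + 1·40 = 378 + 40 = 418 px.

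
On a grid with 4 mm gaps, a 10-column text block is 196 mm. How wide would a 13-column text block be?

196 − 9·4 = 160; ÷10 gives c = 16 mm.
13-column span = 13·16 + 12·4 = 256 mm.

256 mm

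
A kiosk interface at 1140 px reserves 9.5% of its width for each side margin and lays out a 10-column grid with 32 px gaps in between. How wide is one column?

1140 × (1 − 2·9.5%) = 1140 × 81% = 923.4 px for the columns.
10 columns + 9 gaps: 10c + 9·32 = 923.4.
10c = 923.4 − 288 = 635.4, so c = 63.54 px.

63.54 px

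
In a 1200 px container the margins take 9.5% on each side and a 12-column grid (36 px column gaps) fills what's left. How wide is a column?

Margins: 9.5% × 1200 = 114 px each, so content = 1200 − 228 = 972 px.
972 − 11·36 = 576; ÷12 gives c = 48 px.

48 px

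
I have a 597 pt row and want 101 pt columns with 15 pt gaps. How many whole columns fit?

5 columns

Each extra column adds 101 + 15 = 116 pt.
(597 + 15) / 116 = 5.28, so 5 columns fit.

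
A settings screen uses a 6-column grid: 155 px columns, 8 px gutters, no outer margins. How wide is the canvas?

Summing: 930 + 40 = 970 px.

970 px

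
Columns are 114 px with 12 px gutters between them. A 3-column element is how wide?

3-column span = 3·114 + 2·12 = 366 px.

366 px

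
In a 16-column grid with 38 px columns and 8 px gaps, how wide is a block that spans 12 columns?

12 columns plus 11 gaps: 456 + 88 = 544 px.

544 px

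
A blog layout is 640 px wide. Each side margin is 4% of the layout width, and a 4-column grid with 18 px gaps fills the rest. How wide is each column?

133.7 px

Margins: 4% × 640 = 25.6 px each, so content = 640 − 51.2 = 588.8 px.
4c + 3·18 = 588.8 → 4c = 534.8 → c = 133.7 px.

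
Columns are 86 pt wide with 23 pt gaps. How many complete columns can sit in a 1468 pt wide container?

13 columns

13 columns: 13·86 + 12·23 = 1394 pt ≤ 1468.
14 columns: 1503 pt > 1468. So 13.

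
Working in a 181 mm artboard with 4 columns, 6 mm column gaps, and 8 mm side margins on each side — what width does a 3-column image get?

122.25 mm

Inside the margins: 181 − 16 = 165 mm.
4c + 3·6 = 165 → 4c = 147 → c = 36.75 mm.
3 columns plus 2 column gaps: 110.25 + 12 = 122.25 mm.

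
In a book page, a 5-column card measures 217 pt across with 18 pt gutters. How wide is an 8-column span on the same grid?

Subtracting 4 gutters of 18 leaves 145 for 5 columns, so c = 29 pt.
Span of 8: 8·29 + 7·18 = 232 + 126 = 358 pt.

358 pt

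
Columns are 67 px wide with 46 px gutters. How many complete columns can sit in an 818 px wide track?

7 columns: 7·67 + 6·46 = 745 px ≤ 818.
8 columns: 858 px > 818. So 7.

7 columns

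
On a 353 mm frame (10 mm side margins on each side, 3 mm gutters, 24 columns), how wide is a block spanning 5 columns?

Content width = 353 − 2·10 = 333 mm.
24c + 23·3 = 333 → 24c = 264 → c = 11 mm.
Span of 5: 5·11 + 4·3 = 55 + 12 = 67 mm.

67 mm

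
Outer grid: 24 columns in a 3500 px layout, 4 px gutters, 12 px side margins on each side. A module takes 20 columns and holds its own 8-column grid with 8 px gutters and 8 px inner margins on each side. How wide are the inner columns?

Take off 24 px of margins, leaving 3476 px.
24c + 23·4 = 3476 → 24c = 3384 → c = 141 px.
20-column span = 20·141 + 19·4 = 2896 px.
Inner content = 2896 − 2·8 = 2880 px.
2880 − 7·8 = 2824; ÷8 gives d = 353 px.

353 px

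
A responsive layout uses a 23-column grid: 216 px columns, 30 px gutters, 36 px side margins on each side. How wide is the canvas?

Total width: 2·36 + 23·216 + 22·30 = 5700 px.

5700 px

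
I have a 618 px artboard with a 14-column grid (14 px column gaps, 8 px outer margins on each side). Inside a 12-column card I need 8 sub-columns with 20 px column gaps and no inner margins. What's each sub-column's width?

Take off 16 px of margins, leaving 602 px.
14c + 13·14 = 602 → 14c = 420 → c = 30 px.
12-column span = 12·30 + 11·14 = 514 px.
514 − 7·20 = 374; ÷8 gives d = 46.75 px.

46.75 px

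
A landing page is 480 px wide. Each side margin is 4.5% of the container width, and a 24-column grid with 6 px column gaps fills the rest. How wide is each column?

12.45 px

Each margin = 4.5% of 480 = 21.6 px; content = 480 − 2·21.6 = 436.8 px.
Subtracting 23 column gaps of 6 leaves 298.8 for 24 columns, so c = 12.45 px.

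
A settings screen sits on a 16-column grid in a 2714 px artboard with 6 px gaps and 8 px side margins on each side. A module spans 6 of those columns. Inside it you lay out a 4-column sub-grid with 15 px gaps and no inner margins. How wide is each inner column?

240.75 px

Subtract both margins: 2714 − 2·8 = 2698 px.
16 columns + 15 gaps: 16c + 15·6 = 2698.
16c = 2698 − 90 = 2608, so c = 163 px.
Span of 6: 6·163 + 5·6 = 978 + 30 = 1008 px.
4 columns + 3 gaps: 4d + 3·15 = 1008.
4d = 1008 − 45 = 963, so d = 240.75 px.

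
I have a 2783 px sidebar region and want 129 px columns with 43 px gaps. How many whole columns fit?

16 columns

k columns need k·129 + (k−1)·43 = k·172 − 43.
k·172 − 43 ≤ 2783 → k ≤ 2826 / 172 ≈ 16.43, so k = 16.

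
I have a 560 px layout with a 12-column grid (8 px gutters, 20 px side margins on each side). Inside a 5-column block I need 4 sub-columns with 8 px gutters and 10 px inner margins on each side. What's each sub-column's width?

42 px

Outer content = 560 − 2·20 = 520 px.
12c + 11·8 = 520 → 12c = 432 → c = 36 px.
5-column span = 5·36 + 4·8 = 212 px.
Inner content = 212 − 2·10 = 192 px.
Subtracting 3 gutters of 8 leaves 168 for 4 columns, so d = 42 px.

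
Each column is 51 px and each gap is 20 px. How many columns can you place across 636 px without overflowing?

9 columns: 9·51 + 8·20 = 619 px ≤ 636.
10 columns: 690 px > 636. So 9.

9 columns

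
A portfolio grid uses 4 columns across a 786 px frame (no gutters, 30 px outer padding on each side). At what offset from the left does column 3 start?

393 px

Inside the margins: 786 − 60 = 726 px.
With no gutters, each column is 726/4 = 181.5 px.
Column 3 starts at margin + 2·(column + gutter) = 30 + 2·181.5 = 393 px.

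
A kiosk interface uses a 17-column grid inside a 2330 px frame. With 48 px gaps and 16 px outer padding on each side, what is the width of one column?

90 px

Take off 32 px of margins, leaving 2298 px.
Subtracting 16 gaps of 48 leaves 1530 for 17 columns, so c = 90 px.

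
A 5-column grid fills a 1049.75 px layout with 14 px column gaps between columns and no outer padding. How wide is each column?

Subtracting 4 column gaps of 14 leaves 993.75 for 5 columns, so c = 198.75 px.

198.75 px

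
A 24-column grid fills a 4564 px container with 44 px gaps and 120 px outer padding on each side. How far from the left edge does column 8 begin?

1394 px

Inside the margins: 4564 − 240 = 4324 px.
24 columns + 23 gaps: 24c + 23·44 = 4324.
24c = 4324 − 1012 = 3312, so c = 138 px.
Before column 8: the margin + 7 columns + 7 gaps.
Offset = 120 + 7·(138 + 44) = 120 + 1274 = 1394 px.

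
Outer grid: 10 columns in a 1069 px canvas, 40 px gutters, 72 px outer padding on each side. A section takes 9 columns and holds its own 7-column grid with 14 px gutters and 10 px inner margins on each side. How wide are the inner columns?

103.5 px

Inside the margins: 1069 − 144 = 925 px.
10 columns + 9 gutters: 10c + 9·40 = 925.
10c = 925 − 360 = 565, so c = 56.5 px.
Span of 9: 9·56.5 + 8·40 = 508.5 + 320 = 828.5 px.
Inner content = 828.5 − 2·10 = 808.5 px.
7d + 6·14 = 808.5 → 7d = 724.5 → d = 103.5 px.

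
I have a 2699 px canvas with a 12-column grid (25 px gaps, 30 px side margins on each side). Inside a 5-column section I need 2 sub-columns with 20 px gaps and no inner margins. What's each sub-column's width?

Take off 60 px of margins, leaving 2639 px.
2639 − 11·25 = 2364; ÷12 gives c = 197 px.
5 columns plus 4 gaps: 985 + 100 = 1085 px.
2d + 1·20 = 1085 → 2d = 1065 → d = 532.5 px.

532.5 px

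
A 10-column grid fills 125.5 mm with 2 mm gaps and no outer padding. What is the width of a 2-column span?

23.5 mm

Subtracting 9 gaps of 2 leaves 107.5 for 10 columns, so c = 10.75 mm.
2-column span = 2·10.75 + 1·2 = 23.5 mm.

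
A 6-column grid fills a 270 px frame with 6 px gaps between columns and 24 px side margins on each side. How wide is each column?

32 px

Subtract both margins: 270 − 2·24 = 222 px.
222 − 5·6 = 192; ÷6 gives c = 32 px.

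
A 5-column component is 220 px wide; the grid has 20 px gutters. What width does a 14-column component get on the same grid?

652 px

220 − 4·20 = 140; ÷5 gives c = 28 px.
14 columns plus 13 gutters: 392 + 260 = 652 px.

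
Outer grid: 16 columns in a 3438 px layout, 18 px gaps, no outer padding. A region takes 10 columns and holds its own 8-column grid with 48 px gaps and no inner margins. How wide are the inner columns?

16c + 15·18 = 3438 → 16c = 3168 → c = 198 px.
10-column span = 10·198 + 9·18 = 2142 px.
2142 − 7·48 = 1806; ÷8 gives d = 225.75 px.

225.75 px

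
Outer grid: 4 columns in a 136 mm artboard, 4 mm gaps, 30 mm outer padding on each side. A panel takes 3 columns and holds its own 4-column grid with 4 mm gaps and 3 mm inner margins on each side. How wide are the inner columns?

Outer content = 136 − 2·30 = 76 mm.
4 columns + 3 gaps: 4c + 3·4 = 76.
4c = 76 − 12 = 64, so c = 16 mm.
Span of 3: 3·16 + 2·4 = 48 + 8 = 56 mm.
Inner content = 56 − 2·3 = 50 mm.
4 columns + 3 gaps: 4d + 3·4 = 50.
4d = 50 − 12 = 38, so d = 9.5 mm.

9.5 mm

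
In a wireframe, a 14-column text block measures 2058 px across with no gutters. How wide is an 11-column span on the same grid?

2058 / 14 = 147 px per column.
With no gutters, 11 columns span 11·147 = 1617 px.

1617 px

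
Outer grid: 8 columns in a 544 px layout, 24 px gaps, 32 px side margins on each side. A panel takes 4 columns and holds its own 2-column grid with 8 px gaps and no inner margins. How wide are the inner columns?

Inside the margins: 544 − 64 = 480 px.
Subtracting 7 gaps of 24 leaves 312 for 8 columns, so c = 39 px.
Span of 4: 4·39 + 3·24 = 156 + 72 = 228 px.
2 columns + 1 gap: 2d + 1·8 = 228.
2d = 228 − 8 = 220, so d = 110 px.

110 px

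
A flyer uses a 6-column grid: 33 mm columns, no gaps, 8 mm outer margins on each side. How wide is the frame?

214 mm

Summing: 16 + 198 = 214 mm.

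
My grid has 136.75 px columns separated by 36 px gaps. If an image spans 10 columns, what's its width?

1691.5 px

Span of 10: 10·136.75 + 9·36 = 1367.5 + 324 = 1691.5 px.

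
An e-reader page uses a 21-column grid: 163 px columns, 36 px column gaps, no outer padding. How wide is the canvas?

Total width: 21·163 + 20·36 = 4143 px.

4143 px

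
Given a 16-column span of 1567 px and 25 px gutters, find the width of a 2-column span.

174 px

Subtracting 15 gutters of 25 leaves 1192 for 16 columns, so c = 74.5 px.
2 columns plus 1 gutter: 149 + 25 = 174 px.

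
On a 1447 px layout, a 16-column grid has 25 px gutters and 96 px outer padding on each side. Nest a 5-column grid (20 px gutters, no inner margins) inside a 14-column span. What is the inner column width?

203 px

Outer content = 1447 − 2·96 = 1255 px.
16c + 15·25 = 1255 → 16c = 880 → c = 55 px.
14 columns plus 13 gutters: 770 + 325 = 1095 px.
5d + 4·20 = 1095 → 5d = 1015 → d = 203 px.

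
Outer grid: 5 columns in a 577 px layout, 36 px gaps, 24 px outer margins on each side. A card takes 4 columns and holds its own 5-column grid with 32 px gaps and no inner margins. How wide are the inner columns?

57.6 px

Outer content = 577 − 2·24 = 529 px.
5c + 4·36 = 529 → 5c = 385 → c = 77 px.
4 columns plus 3 gaps: 308 + 108 = 416 px.
5d + 4·32 = 416 → 5d = 288 → d = 57.6 px.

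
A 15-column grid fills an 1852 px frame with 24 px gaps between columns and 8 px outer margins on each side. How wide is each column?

100 px

Content width = 1852 − 2·8 = 1836 px.
1836 − 14·24 = 1500; ÷15 gives c = 100 px.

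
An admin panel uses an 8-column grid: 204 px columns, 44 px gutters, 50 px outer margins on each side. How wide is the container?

2040 px

Container = 2·50 + 8·204 + 7·44 = 100 + 1632 + 308 = 2040 px.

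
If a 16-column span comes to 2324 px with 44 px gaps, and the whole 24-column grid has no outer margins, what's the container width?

3508 px

16c + 15·44 = 2324 → 16c = 1664 → c = 104 px.
Total width: 24·104 + 23·44 = 3508 px.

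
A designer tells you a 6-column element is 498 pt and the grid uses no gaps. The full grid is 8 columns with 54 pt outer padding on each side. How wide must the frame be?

498 / 6 = 83 pt per column.
Total width: 2·54 + 8·83 = 772 pt.

772 pt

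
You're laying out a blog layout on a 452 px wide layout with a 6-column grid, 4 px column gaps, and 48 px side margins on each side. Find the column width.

56 px

Inside the margins: 452 − 96 = 356 px.
356 − 5·4 = 336; ÷6 gives c = 56 px.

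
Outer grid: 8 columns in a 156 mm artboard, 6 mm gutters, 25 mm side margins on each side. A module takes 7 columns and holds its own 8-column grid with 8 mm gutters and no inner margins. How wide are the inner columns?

Subtract both margins: 156 − 2·25 = 106 mm.
8 columns + 7 gutters: 8c + 7·6 = 106.
8c = 106 − 42 = 64, so c = 8 mm.
Span of 7: 7·8 + 6·6 = 56 + 36 = 92 mm.
92 − 7·8 = 36; ÷8 gives d = 4.5 mm.

4.5 mm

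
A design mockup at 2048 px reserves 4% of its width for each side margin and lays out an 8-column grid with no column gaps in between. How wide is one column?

235.52 px

2048 × (1 − 2·4%) = 2048 × 92% = 1884.16 px for the columns.
1884.16 / 8 = 235.52 px per column.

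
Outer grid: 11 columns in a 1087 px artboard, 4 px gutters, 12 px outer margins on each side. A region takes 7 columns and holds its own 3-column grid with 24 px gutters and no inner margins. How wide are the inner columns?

209 px

Inside the margins: 1087 − 24 = 1063 px.
11c + 10·4 = 1063 → 11c = 1023 → c = 93 px.
7-column span = 7·93 + 6·4 = 675 px.
Subtracting 2 gutters of 24 leaves 627 for 3 columns, so d = 209 px.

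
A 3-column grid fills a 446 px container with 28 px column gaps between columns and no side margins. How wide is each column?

130 px

Subtracting 2 column gaps of 28 leaves 390 for 3 columns, so c = 130 px.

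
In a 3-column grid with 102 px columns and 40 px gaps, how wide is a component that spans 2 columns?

244 px

2 columns plus 1 gap: 204 + 40 = 244 px.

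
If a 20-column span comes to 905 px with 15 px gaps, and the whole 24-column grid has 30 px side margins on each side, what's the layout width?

1149 px

20c + 19·15 = 905 → 20c = 620 → c = 31 px.
Layout = 2·30 + 24·31 + 23·15 = 60 + 744 + 345 = 1149 px.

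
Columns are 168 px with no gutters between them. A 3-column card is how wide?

With no gutters, 3 columns span 3·168 = 504 px.

504 px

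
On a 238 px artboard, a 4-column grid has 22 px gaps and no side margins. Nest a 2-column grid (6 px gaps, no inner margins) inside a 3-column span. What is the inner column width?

83.5 px

238 − 3·22 = 172; ÷4 gives c = 43 px.
Span of 3: 3·43 + 2·22 = 129 + 44 = 173 px.
Subtracting 1 gap of 6 leaves 167 for 2 columns, so d = 83.5 px.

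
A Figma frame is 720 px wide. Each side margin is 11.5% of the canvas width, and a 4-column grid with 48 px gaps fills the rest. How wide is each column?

720 × (1 − 2·11.5%) = 720 × 77% = 554.4 px for the columns.
4 columns + 3 gaps: 4c + 3·48 = 554.4.
4c = 554.4 − 144 = 410.4, so c = 102.6 px.

102.6 px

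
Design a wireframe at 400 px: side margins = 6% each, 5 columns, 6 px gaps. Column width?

Each margin = 6% of 400 = 24 px; content = 400 − 2·24 = 352 px.
352 − 4·6 = 328; ÷5 gives c = 65.6 px.

65.6 px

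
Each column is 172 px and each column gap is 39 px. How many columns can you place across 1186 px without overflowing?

Each extra column adds 172 + 39 = 211 px.
(1186 + 39) / 211 = 5.81, so 5 columns fit.

5 columns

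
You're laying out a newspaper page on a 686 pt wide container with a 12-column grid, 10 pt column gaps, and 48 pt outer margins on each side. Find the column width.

Subtract both margins: 686 − 2·48 = 590 pt.
590 − 11·10 = 480; ÷12 gives c = 40 pt.

40 pt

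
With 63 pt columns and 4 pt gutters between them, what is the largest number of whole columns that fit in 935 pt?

14 columns

14 columns: 14·63 + 13·4 = 934 pt ≤ 935.
15 columns: 1001 pt > 935. So 14.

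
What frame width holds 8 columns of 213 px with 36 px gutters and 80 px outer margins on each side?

2116 px

Total width: 2·80 + 8·213 + 7·36 = 2116 px.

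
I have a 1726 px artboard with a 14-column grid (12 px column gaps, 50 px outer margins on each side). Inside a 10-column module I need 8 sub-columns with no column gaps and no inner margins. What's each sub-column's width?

Subtract both margins: 1726 − 2·50 = 1626 px.
14 columns + 13 column gaps: 14c + 13·12 = 1626.
14c = 1626 − 156 = 1470, so c = 105 px.
Span of 10: 10·105 + 9·12 = 1050 + 108 = 1158 px.
1158 / 8 = 144.75 px per column.

144.75 px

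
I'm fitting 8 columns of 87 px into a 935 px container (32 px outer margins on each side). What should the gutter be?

25 px

Take off 64 px of margins, leaving 871 px.
8 columns take 8·87 = 696 px; remaining 175 splits into 7 gutters.
g = 175 / 7 = 25 px.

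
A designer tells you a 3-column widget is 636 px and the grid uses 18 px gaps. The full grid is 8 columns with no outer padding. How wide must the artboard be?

1726 px

636 − 2·18 = 600; ÷3 gives c = 200 px.
Artboard = 8·200 + 7·18 = 1600 + 126 = 1726 px.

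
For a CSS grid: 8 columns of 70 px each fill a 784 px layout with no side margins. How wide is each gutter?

32 px

8 columns take 8·70 = 560 px; remaining 224 splits into 7 gutters.
g = 224 / 7 = 32 px.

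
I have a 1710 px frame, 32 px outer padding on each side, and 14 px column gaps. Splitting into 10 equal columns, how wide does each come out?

Inside the margins: 1710 − 64 = 1646 px.
Subtracting 9 column gaps of 14 leaves 1520 for 10 columns, so c = 152 px.

152 px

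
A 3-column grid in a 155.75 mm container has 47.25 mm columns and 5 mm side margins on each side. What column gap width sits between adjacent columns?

2 mm

Inside the margins: 155.75 − 10 = 145.75 mm.
3 columns take 3·47.25 = 141.75 mm; remaining 4 splits into 2 column gaps.
g = 4 / 2 = 2 mm.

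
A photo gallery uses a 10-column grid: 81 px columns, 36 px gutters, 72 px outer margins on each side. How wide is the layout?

Layout = 2·72 + 10·81 + 9·36 = 144 + 810 + 324 = 1278 px.

1278 px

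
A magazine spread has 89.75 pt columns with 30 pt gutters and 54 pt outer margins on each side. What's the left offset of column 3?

293.5 pt

Each column+gutter stride is 119.75 pt; 2 of them past the 54 pt margin is 54 + 239.5 = 293.5 pt.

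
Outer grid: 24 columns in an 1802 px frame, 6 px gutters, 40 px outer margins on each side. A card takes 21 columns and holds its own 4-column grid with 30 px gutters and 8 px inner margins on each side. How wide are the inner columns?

350 px

Outer content = 1802 − 2·40 = 1722 px.
24 columns + 23 gutters: 24c + 23·6 = 1722.
24c = 1722 − 138 = 1584, so c = 66 px.
Span of 21: 21·66 + 20·6 = 1386 + 120 = 1506 px.
Inner content = 1506 − 2·8 = 1490 px.
4 columns + 3 gutters: 4d + 3·30 = 1490.
4d = 1490 − 90 = 1400, so d = 350 px.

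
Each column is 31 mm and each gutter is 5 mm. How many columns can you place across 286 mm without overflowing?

Each extra column adds 31 + 5 = 36 mm.
(286 + 5) / 36 = 8.08, so 8 columns fit.

8 columns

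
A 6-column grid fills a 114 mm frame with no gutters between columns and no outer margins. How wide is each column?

6c = 114 → c = 19 mm.

19 mm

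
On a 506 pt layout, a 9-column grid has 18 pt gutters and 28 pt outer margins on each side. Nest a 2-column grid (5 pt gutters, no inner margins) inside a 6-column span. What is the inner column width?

Take off 56 pt of margins, leaving 450 pt.
9 columns + 8 gutters: 9c + 8·18 = 450.
9c = 450 − 144 = 306, so c = 34 pt.
6-column span = 6·34 + 5·18 = 294 pt.
2d + 1·5 = 294 → 2d = 289 → d = 144.5 pt.

144.5 pt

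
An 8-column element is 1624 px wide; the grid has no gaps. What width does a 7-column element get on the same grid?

8c = 1624 → c = 203 px.
7-column span = 7·203 = 1421 px.

1421 px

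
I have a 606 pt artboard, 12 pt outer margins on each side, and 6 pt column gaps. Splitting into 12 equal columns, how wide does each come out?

Take off 24 pt of margins, leaving 582 pt.
12c + 11·6 = 582 → 12c = 516 → c = 43 pt.

43 pt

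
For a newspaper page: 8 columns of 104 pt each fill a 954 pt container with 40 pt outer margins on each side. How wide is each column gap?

Inside the margins: 954 − 80 = 874 pt.
8 columns take 8·104 = 832 pt; remaining 42 splits into 7 column gaps.
g = 42 / 7 = 6 pt.

6 pt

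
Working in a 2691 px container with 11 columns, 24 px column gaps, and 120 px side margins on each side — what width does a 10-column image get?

Content width = 2691 − 2·120 = 2451 px.
Subtracting 10 column gaps of 24 leaves 2211 for 11 columns, so c = 201 px.
10 columns plus 9 column gaps: 2010 + 216 = 2226 px.

2226 px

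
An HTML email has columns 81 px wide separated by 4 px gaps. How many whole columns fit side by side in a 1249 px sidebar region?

Each extra column adds 81 + 4 = 85 px.
(1249 + 4) / 85 = 14.74, so 14 columns fit.

14 columns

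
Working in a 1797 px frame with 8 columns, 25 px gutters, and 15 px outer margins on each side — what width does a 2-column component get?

423 px

Content width = 1797 − 2·15 = 1767 px.
Subtracting 7 gutters of 25 leaves 1592 for 8 columns, so c = 199 px.
Span of 2: 2·199 + 1·25 = 398 + 25 = 423 px.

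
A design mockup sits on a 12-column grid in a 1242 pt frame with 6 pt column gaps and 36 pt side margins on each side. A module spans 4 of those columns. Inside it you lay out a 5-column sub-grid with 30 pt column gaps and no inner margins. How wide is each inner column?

Inside the margins: 1242 − 72 = 1170 pt.
Subtracting 11 column gaps of 6 leaves 1104 for 12 columns, so c = 92 pt.
4 columns plus 3 column gaps: 368 + 18 = 386 pt.
5 columns + 4 column gaps: 5d + 4·30 = 386.
5d = 386 − 120 = 266, so d = 53.2 pt.

53.2 pt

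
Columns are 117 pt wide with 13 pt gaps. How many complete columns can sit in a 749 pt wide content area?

5 columns: 5·117 + 4·13 = 637 pt ≤ 749.
6 columns: 767 pt > 749. So 5.

5 columns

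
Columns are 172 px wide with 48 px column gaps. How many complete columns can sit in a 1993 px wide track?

9 columns: 9·172 + 8·48 = 1932 px ≤ 1993.
10 columns: 2152 px > 1993. So 9.

9 columns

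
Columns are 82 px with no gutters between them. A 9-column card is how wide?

738 px

With no gutters, 9 columns span 9·82 = 738 px.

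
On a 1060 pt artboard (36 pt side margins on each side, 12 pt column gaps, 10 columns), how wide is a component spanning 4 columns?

388 pt

Content width = 1060 − 2·36 = 988 pt.
988 − 9·12 = 880; ÷10 gives c = 88 pt.
Span of 4: 4·88 + 3·12 = 352 + 36 = 388 pt.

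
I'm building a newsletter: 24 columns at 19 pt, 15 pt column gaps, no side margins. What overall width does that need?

801 pt

Summing: 456 + 345 = 801 pt.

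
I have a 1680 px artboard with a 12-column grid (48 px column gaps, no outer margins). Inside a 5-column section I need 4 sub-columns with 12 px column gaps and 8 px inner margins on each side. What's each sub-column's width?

155 px

1680 − 11·48 = 1152; ÷12 gives c = 96 px.
5-column span = 5·96 + 4·48 = 672 px.
Inner content = 672 − 2·8 = 656 px.
4d + 3·12 = 656 → 4d = 620 → d = 155 px.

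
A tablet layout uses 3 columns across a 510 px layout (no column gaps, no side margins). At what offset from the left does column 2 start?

170 px

3c = 510 → c = 170 px.
Each column+gutter stride is 170 px; with no margin, 1 of them is 170 px.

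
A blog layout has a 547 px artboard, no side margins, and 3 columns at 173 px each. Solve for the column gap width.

Columns use 519 px, leaving 28 px across 2 column gaps = 14 px each.

14 px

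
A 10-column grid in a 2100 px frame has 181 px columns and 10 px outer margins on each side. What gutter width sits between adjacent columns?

Take off 20 px of margins, leaving 2080 px.
Columns use 1810 px, leaving 270 px across 9 gutters = 30 px each.

30 px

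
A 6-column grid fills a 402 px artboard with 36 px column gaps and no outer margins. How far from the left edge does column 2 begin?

6 columns + 5 column gaps: 6c + 5·36 = 402.
6c = 402 − 180 = 222, so c = 37 px.
Each column+gutter stride is 73 px; with no margin, 1 of them is 73 px.

73 px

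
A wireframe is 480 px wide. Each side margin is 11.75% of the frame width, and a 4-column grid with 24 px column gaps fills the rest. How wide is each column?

73.8 px

480 × (1 − 2·11.75%) = 480 × 76.5% = 367.2 px for the columns.
Subtracting 3 column gaps of 24 leaves 295.2 for 4 columns, so c = 73.8 px.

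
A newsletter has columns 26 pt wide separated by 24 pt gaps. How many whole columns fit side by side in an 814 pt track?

16 columns

16 columns: 16·26 + 15·24 = 776 pt ≤ 814.
17 columns: 826 pt > 814. So 16.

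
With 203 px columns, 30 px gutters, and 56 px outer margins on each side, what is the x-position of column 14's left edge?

Before column 14: the margin + 13 columns + 13 gutters.
Offset = 56 + 13·(203 + 30) = 56 + 3029 = 3085 px.

3085 px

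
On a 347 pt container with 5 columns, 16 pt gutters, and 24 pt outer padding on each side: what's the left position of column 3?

Take off 48 pt of margins, leaving 299 pt.
Subtracting 4 gutters of 16 leaves 235 for 5 columns, so c = 47 pt.
Column 3 starts at margin + 2·(column + gutter) = 24 + 2·63 = 150 pt.

150 pt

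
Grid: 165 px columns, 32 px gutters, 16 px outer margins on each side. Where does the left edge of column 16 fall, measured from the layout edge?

2971 px

Column 16 starts at margin + 15·(column + gutter) = 16 + 15·197 = 2971 px.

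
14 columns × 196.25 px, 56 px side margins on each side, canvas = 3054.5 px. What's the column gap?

Take off 112 px of margins, leaving 2942.5 px.
14·196.25 + 13g = 2942.5 → 13g = 195 → g = 15 px.

15 px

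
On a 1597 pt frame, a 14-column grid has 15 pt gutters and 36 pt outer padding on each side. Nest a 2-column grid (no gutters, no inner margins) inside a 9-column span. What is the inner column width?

487.5 pt

Outer content = 1597 − 2·36 = 1525 pt.
Subtracting 13 gutters of 15 leaves 1330 for 14 columns, so c = 95 pt.
9-column span = 9·95 + 8·15 = 975 pt.
975 / 2 = 487.5 pt per column.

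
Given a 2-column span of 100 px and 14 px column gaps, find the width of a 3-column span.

157 px

Subtracting 1 column gap of 14 leaves 86 for 2 columns, so c = 43 px.
Span of 3: 3·43 + 2·14 = 129 + 28 = 157 px.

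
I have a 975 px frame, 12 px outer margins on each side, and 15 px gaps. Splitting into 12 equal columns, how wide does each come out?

65.5 px

Content width = 975 − 2·12 = 951 px.
Subtracting 11 gaps of 15 leaves 786 for 12 columns, so c = 65.5 px.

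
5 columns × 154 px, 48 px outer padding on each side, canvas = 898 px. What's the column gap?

Inside the margins: 898 − 96 = 802 px.
5 columns take 5·154 = 770 px; remaining 32 splits into 4 column gaps.
g = 32 / 4 = 8 px.

8 px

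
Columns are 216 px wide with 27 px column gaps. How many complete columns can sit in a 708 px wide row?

k columns need k·216 + (k−1)·27 = k·243 − 27.
k·243 − 27 ≤ 708 → k ≤ 735 / 243 ≈ 3.02, so k = 3.

3 columns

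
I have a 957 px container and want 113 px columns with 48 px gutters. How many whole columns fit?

6 columns

Each extra column adds 113 + 48 = 161 px.
(957 + 48) / 161 = 6.24, so 6 columns fit.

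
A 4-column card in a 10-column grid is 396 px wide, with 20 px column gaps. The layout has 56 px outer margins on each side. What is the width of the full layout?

4 columns + 3 column gaps: 4c + 3·20 = 396.
4c = 396 − 60 = 336, so c = 84 px.
Adding margins, columns and gutters: 112 + 840 + 180 = 1132 px.

1132 px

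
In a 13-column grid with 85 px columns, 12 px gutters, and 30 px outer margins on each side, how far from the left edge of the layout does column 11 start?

Each column+gutter stride is 97 px; 10 of them past the 30 px margin is 30 + 970 = 1000 px.

1000 px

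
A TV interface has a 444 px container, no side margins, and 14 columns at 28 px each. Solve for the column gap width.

4 px

Columns use 392 px, leaving 52 px across 13 column gaps = 4 px each.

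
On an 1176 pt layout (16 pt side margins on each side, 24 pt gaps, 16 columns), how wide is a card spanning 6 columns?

Content width = 1176 − 2·16 = 1144 pt.
Subtracting 15 gaps of 24 leaves 784 for 16 columns, so c = 49 pt.
6-column span = 6·49 + 5·24 = 414 pt.

414 pt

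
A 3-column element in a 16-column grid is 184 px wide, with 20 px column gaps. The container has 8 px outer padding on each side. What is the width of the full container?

3 columns + 2 column gaps: 3c + 2·20 = 184.
3c = 184 − 40 = 144, so c = 48 px.
Container = 2·8 + 16·48 + 15·20 = 16 + 768 + 300 = 1084 px.

1084 px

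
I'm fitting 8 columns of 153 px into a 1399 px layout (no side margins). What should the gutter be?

25 px

8·153 + 7g = 1399 → 7g = 175 → g = 25 px.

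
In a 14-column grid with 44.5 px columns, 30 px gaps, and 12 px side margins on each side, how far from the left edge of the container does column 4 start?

Column 4 starts at margin + 3·(column + gutter) = 12 + 3·74.5 = 235.5 px.

235.5 px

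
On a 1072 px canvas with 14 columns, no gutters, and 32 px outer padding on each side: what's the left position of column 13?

Content = 1072 − 2·32 = 1008 px.
14c = 1008 → c = 72 px.
Column 13 starts at margin + 12·(column + gutter) = 32 + 12·72 = 896 px.

896 px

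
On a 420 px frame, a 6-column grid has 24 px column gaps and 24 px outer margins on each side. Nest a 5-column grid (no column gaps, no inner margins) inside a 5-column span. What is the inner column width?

61.2 px

Take off 48 px of margins, leaving 372 px.
372 − 5·24 = 252; ÷6 gives c = 42 px.
5-column span = 5·42 + 4·24 = 306 px.
306 / 5 = 61.2 px per column.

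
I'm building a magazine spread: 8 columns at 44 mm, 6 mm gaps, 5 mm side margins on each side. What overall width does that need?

404 mm

Canvas = 2·5 + 8·44 + 7·6 = 10 + 352 + 42 = 404 mm.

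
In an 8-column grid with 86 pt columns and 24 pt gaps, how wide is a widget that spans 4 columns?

416 pt

Span of 4: 4·86 + 3·24 = 344 + 72 = 416 pt.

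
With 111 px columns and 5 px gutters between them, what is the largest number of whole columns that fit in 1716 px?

14 columns

k columns need k·111 + (k−1)·5 = k·116 − 5.
k·116 − 5 ≤ 1716 → k ≤ 1721 / 116 ≈ 14.84, so k = 14.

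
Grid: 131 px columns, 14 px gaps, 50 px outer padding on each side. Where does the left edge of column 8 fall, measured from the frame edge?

Column 8 starts at margin + 7·(column + gutter) = 50 + 7·145 = 1065 px.

1065 px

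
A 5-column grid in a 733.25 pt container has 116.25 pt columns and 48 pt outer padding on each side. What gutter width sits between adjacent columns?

14 pt

Take off 96 pt of margins, leaving 637.25 pt.
5·116.25 + 4g = 637.25 → 4g = 56 → g = 14 pt.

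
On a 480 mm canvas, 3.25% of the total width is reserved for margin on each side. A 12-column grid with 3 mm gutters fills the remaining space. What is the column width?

34.65 mm

Margins: 3.25% × 480 = 15.6 mm each, so content = 480 − 31.2 = 448.8 mm.
12c + 11·3 = 448.8 → 12c = 415.8 → c = 34.65 mm.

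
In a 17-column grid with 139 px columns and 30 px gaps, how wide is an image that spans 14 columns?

2336 px

14 columns plus 13 gaps: 1946 + 390 = 2336 px.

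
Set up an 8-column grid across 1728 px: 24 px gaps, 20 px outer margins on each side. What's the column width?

Inside the margins: 1728 − 40 = 1688 px.
8c + 7·24 = 1688 → 8c = 1520 → c = 190 px.

190 px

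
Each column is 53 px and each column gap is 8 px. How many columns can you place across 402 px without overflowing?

k columns need k·53 + (k−1)·8 = k·61 − 8.
k·61 − 8 ≤ 402 → k ≤ 410 / 61 ≈ 6.72, so k = 6.

6 columns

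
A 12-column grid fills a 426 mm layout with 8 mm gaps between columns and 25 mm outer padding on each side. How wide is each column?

24 mm

Subtract both margins: 426 − 2·25 = 376 mm.
376 − 11·8 = 288; ÷12 gives c = 24 mm.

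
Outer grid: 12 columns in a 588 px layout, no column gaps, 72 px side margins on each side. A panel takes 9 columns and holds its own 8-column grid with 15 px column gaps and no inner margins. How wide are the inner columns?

28.5 px

Outer content = 588 − 2·72 = 444 px.
With no column gaps, each column is 444/12 = 37 px.
9-column span = 9·37 = 333 px.
Subtracting 7 column gaps of 15 leaves 228 for 8 columns, so d = 28.5 px.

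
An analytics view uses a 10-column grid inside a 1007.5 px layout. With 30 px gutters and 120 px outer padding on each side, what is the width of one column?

49.75 px

Take off 240 px of margins, leaving 767.5 px.
Subtracting 9 gutters of 30 leaves 497.5 for 10 columns, so c = 49.75 px.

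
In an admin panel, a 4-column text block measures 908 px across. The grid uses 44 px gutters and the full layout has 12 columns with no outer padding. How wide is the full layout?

2812 px

4c + 3·44 = 908 → 4c = 776 → c = 194 px.
Summing: 2328 + 484 = 2812 px.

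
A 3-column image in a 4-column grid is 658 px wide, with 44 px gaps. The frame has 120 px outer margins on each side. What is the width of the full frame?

1132 px

3c + 2·44 = 658 → 3c = 570 → c = 190 px.
Total width: 2·120 + 4·190 + 3·44 = 1132 px.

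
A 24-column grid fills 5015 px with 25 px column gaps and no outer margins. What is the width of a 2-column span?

5015 − 23·25 = 4440; ÷24 gives c = 185 px.
2 columns plus 1 column gap: 370 + 25 = 395 px.

395 px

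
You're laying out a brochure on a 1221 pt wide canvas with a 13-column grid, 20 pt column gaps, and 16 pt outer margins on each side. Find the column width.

73 pt

Subtract both margins: 1221 − 2·16 = 1189 pt.
13 columns + 12 column gaps: 13c + 12·20 = 1189.
13c = 1189 − 240 = 949, so c = 73 pt.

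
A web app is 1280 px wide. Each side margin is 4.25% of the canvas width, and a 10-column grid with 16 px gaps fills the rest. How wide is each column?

102.72 px

Margins: 4.25% × 1280 = 54.4 px each, so content = 1280 − 108.8 = 1171.2 px.
Subtracting 9 gaps of 16 leaves 1027.2 for 10 columns, so c = 102.72 px.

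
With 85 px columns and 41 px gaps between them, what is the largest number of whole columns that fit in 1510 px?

12 columns

Each extra column adds 85 + 41 = 126 px.
(1510 + 41) / 126 = 12.31, so 12 columns fit.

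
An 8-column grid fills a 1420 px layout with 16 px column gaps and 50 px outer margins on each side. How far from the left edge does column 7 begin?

1052 px

Take off 100 px of margins, leaving 1320 px.
8 columns + 7 column gaps: 8c + 7·16 = 1320.
8c = 1320 − 112 = 1208, so c = 151 px.
Column 7 starts at margin + 6·(column + gutter) = 50 + 6·167 = 1052 px.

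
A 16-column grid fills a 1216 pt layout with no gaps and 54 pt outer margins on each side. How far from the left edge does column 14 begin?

Take off 108 pt of margins, leaving 1108 pt.
1108 / 16 = 69.25 pt per column.
Before column 14: the margin + 13 columns + 13 gaps.
Offset = 54 + 13·(69.25 + 0) = 54 + 900.25 = 954.25 pt.

954.25 pt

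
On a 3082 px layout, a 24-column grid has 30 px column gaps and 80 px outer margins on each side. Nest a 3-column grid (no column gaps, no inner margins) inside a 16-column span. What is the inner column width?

646 px

Inside the margins: 3082 − 160 = 2922 px.
2922 − 23·30 = 2232; ÷24 gives c = 93 px.
16-column span = 16·93 + 15·30 = 1938 px.
With no column gaps, each column is 1938/3 = 646 px.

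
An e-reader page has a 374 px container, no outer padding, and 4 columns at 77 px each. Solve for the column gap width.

4·77 + 3g = 374 → 3g = 66 → g = 22 px.

22 px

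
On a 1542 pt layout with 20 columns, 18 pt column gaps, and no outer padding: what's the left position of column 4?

20 columns + 19 column gaps: 20c + 19·18 = 1542.
20c = 1542 − 342 = 1200, so c = 60 pt.
Each column+gutter stride is 78 pt; with no margin, 3 of them is 234 pt.

234 pt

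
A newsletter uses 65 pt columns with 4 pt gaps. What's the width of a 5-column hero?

5 columns plus 4 gaps: 325 + 16 = 341 pt.

341 pt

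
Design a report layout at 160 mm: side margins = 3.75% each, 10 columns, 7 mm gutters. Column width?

160 × (1 − 2·3.75%) = 160 × 92.5% = 148 mm for the columns.
148 − 9·7 = 85; ÷10 gives c = 8.5 mm.

8.5 mm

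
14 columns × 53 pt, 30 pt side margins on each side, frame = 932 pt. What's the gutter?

Take off 60 pt of margins, leaving 872 pt.
Columns use 742 pt, leaving 130 pt across 13 gutters = 10 pt each.

10 pt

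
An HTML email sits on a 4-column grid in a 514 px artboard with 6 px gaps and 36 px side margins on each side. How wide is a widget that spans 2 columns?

218 px

Take off 72 px of margins, leaving 442 px.
442 − 3·6 = 424; ÷4 gives c = 106 px.
Span of 2: 2·106 + 1·6 = 212 + 6 = 218 px.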